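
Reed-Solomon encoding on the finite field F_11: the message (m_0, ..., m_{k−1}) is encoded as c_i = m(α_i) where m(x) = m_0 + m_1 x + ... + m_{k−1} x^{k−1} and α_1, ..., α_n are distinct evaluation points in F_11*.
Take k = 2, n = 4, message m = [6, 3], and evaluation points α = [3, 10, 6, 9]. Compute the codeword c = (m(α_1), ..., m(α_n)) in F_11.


c = [4, 3, 2, 0]

Message polynomial: m(x) = 6 + 3·x (mod 11).
For each evaluation point α_i, compute m(α_i) mod 11:
  α_1 = 3: Horner steps 3 → 4, so m(3) = 4.
  α_2 = 10: Horner steps 3 → 3, so m(10) = 3.
  α_3 = 6: Horner steps 3 → 2, so m(6) = 2.
  α_4 = 9: Horner steps 3 → 0, so m(9) = 0.
Codeword c = [4, 3, 2, 0] ∈ F_11^4.


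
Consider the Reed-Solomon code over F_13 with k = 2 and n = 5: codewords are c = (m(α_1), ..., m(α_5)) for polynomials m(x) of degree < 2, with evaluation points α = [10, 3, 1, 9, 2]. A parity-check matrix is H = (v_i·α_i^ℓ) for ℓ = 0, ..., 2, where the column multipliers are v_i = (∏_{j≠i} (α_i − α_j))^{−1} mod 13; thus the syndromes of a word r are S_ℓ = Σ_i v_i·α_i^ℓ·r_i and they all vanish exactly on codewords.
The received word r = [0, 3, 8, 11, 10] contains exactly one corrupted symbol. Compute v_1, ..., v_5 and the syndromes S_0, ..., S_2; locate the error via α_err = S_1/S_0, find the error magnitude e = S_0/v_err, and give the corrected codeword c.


S = (5, 2, 6), error at position 2, error magnitude e = 4, c = [0, 12, 8, 11, 10].

Step 1: column multipliers v_i = (∏_{j≠i}(α_i − α_j))^{−1} mod 13.
  i = 1 (α = 10): (10−3)(10−1)(10−9)(10−2) = 7·9·1·8 = 504 ≡ 10, so v_1 = 10^{−1} = 4 (mod 13).
  i = 2 (α = 3): (3−10)(3−1)(3−9)(3−2) = (−7)·2·(−6)·1 = 84 ≡ 6, so v_2 = 6^{−1} = 11 (mod 13).
  i = 3 (α = 1): (1−10)(1−3)(1−9)(1−2) = (−9)·(−2)·(−8)·(−1) = 144 ≡ 1, so v_3 = 1^{−1} = 1 (mod 13).
  i = 4 (α = 9): (9−10)(9−3)(9−1)(9−2) = (−1)·6·8·7 = −336 ≡ 2, so v_4 = 2^{−1} = 7 (mod 13).
  i = 5 (α = 2): (2−10)(2−3)(2−1)(2−9) = (−8)·(−1)·1·(−7) = −56 ≡ 9, so v_5 = 9^{−1} = 3 (mod 13).
  v = [4, 11, 1, 7, 3].
Step 2: syndromes of r = [0, 3, 8, 11, 10] (all sums mod 13).
  S_0 = Σ v_i r_i = 4·0 + 11·3 + 1·8 + 7·11 + 3·10 = 148 ≡ 5.
  S_1 = Σ v_i α_i r_i = 4·10·0 + 11·3·3 + 1·1·8 + 7·9·11 + 3·2·10 = 860 ≡ 2.
  α_i^2 mod 13 = [9, 9, 1, 3, 4].
  S_2 = Σ v_i α_i^2 r_i = 4·9·0 + 11·9·3 + 1·1·8 + 7·3·11 + 3·4·10 = 656 ≡ 6.
  S = (5, 2, 6) ≠ 0, so r is not a codeword (an error is present).
Step 3: locate the error. For a single error e at position i, S_ℓ = v_i·e·α_i^ℓ, so α_err = S_1/S_0.
  S_0^{−1} = 5^{−1} = 8 (mod 13), so α_err = 2·8 = 16 ≡ 3 = α_2. Error position i = 2.
  Consistency check: S_2/S_1 = 6·7 = 42 ≡ 3 = α_err ✓ (single-error assumption holds).
Step 4: error magnitude e = S_0/v_2 = S_0·∏_{j≠2}(α_2 − α_j) = 5·6 = 30 ≡ 4 (mod 13).
Step 5: correct position 2: c_2 = r_2 − e = 3 − 4 ≡ 12 (mod 13). Hence c = [0, 12, 8, 11, 10].
  Check: interpolating c through the α_i gives m(x) = 6 + 2·x (degree < 2) with m(α_i) = c_i for every i, so c is indeed a codeword.


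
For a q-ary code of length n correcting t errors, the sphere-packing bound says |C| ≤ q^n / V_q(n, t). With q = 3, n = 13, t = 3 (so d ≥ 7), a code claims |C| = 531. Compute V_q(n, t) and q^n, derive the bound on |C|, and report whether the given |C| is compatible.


V_q(n, t) = 2627, q^n = 1594323, Hamming bound = 606, |C| = 531 ≤ bound (satisfied).

Step 1: Compute V_q(n, t) = Σ_{j=0}^3 C(n, j) (q−1)^j.
  j = 0: C(13,0)·(2)^0 = 1·1 = 1.
  j = 1: C(13,1)·(2)^1 = 13·2 = 26.
  j = 2: C(13,2)·(2)^2 = 78·4 = 312.
  j = 3: C(13,3)·(2)^3 = 286·8 = 2288.
  V_q(n, t) = 1 + 26 + 312 + 2288 = 2627.
Step 2: q^n = 3^13 = 1594323.
Step 3: Hamming bound ⌊q^n / V_q(n,t)⌋ = ⌊1594323/2627⌋ = 606.
Step 4: Compare |C| = 531 to 606: satisfied.
The claimed |C| lies below the Hamming bound.


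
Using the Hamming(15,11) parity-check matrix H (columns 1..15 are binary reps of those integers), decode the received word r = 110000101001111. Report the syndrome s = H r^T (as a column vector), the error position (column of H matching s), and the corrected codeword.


s = (1, 1, 0, 1)^T, error position = 13, corrected codeword c = 110000101001011

Compute s = H r^T mod 2 one row at a time:
  s_1 = 0 + 1 + 0 + 0 + 1 + 1 + 1 + 1 = 5 ≡ 1 (mod 2).
  s_2 = 0 + 0 + 0 + 1 + 1 + 1 + 1 + 1 = 5 ≡ 1 (mod 2).
  s_3 = 1 + 0 + 0 + 1 + 0 + 0 + 1 + 1 = 4 ≡ 0 (mod 2).
  s_4 = 1 + 0 + 0 + 1 + 1 + 0 + 1 + 1 = 5 ≡ 1 (mod 2).
s = (1, 1, 0, 1)^T — this equals column 13 of H (binary 1101), so error is at position 13.
Correct: flip bit 13 of r = 110000101001111 to get c = 110000101001011.


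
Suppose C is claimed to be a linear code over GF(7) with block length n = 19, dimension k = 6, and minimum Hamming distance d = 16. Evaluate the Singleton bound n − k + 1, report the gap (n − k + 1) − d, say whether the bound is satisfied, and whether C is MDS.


Singleton RHS = n − k + 1 = 14, slack = -2, bound violated (no such code; not MDS).

Singleton bound: d ≤ n − k + 1.
Here n = 19, k = 6, so n − k + 1 = 14.
Given d = 16, check d ≤ 14: NO.
Slack = (n − k + 1) − d = -2.
The slack is negative: d = 16 exceeds n − k + 1 = 14 by 2, so the Singleton bound is violated and no linear [19, 6, 16]_7 code can exist. In particular it is not MDS (MDS requires d = n − k + 1 exactly).
Description: the claimed parameters are [19, 6, 16]_7; such a code would be impossible (violates the Singleton bound).


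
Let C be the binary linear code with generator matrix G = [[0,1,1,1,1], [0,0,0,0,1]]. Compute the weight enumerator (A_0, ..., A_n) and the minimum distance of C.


Weight distribution: A_0 = 1, A_1 = 1, A_3 = 1, A_4 = 1. Minimum distance d = 1.

Enumerate all 2^2 = 4 messages m ∈ F_2^2.
For each, compute codeword c = mG in F_2^5, then tally its weight.
  m = 00 → c = 00000, weight = 0.
  m = 10 → c = 01111, weight = 4.
  m = 01 → c = 00001, weight = 1.
  m = 11 → c = 01110, weight = 3.
Tally weights:
  weight 0: 1 codewords.
  weight 1: 1 codewords.
  weight 3: 1 codewords.
  weight 4: 1 codewords.
Minimum distance d = smallest w > 0 with A_w > 0 = 1.
Sanity: Σ A_w = 4 = 2^2 = 4 ✓.


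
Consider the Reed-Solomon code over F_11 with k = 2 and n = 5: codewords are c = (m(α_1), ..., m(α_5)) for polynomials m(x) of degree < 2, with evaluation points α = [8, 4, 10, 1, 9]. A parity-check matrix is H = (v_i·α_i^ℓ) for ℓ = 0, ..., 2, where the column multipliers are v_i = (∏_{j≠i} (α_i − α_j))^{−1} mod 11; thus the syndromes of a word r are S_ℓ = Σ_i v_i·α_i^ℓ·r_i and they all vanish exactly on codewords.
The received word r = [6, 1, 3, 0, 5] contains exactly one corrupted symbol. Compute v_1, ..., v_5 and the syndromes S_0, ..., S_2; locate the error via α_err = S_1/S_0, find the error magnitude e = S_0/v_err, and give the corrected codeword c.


S = (7, 8, 6), error at position 5, error magnitude e = 6, c = [6, 1, 3, 0, 10].

Step 1: column multipliers v_i = (∏_{j≠i}(α_i − α_j))^{−1} mod 11.
  i = 1 (α = 8): (8−4)(8−10)(8−1)(8−9) = 4·(−2)·7·(−1) = 56 ≡ 1, so v_1 = 1^{−1} = 1 (mod 11).
  i = 2 (α = 4): (4−8)(4−10)(4−1)(4−9) = (−4)·(−6)·3·(−5) = −360 ≡ 3, so v_2 = 3^{−1} = 4 (mod 11).
  i = 3 (α = 10): (10−8)(10−4)(10−1)(10−9) = 2·6·9·1 = 108 ≡ 9, so v_3 = 9^{−1} = 5 (mod 11).
  i = 4 (α = 1): (1−8)(1−4)(1−10)(1−9) = (−7)·(−3)·(−9)·(−8) = 1512 ≡ 5, so v_4 = 5^{−1} = 9 (mod 11).
  i = 5 (α = 9): (9−8)(9−4)(9−10)(9−1) = 1·5·(−1)·8 = −40 ≡ 4, so v_5 = 4^{−1} = 3 (mod 11).
  v = [1, 4, 5, 9, 3].
Step 2: syndromes of r = [6, 1, 3, 0, 5] (all sums mod 11).
  S_0 = Σ v_i r_i = 1·6 + 4·1 + 5·3 + 9·0 + 3·5 = 40 ≡ 7.
  S_1 = Σ v_i α_i r_i = 1·8·6 + 4·4·1 + 5·10·3 + 9·1·0 + 3·9·5 = 349 ≡ 8.
  α_i^2 mod 11 = [9, 5, 1, 1, 4].
  S_2 = Σ v_i α_i^2 r_i = 1·9·6 + 4·5·1 + 5·1·3 + 9·1·0 + 3·4·5 = 149 ≡ 6.
  S = (7, 8, 6) ≠ 0, so r is not a codeword (an error is present).
Step 3: locate the error. For a single error e at position i, S_ℓ = v_i·e·α_i^ℓ, so α_err = S_1/S_0.
  S_0^{−1} = 7^{−1} = 8 (mod 11), so α_err = 8·8 = 64 ≡ 9 = α_5. Error position i = 5.
  Consistency check: S_2/S_1 = 6·7 = 42 ≡ 9 = α_err ✓ (single-error assumption holds).
Step 4: error magnitude e = S_0/v_5 = S_0·∏_{j≠5}(α_5 − α_j) = 7·4 = 28 ≡ 6 (mod 11).
Step 5: correct position 5: c_5 = r_5 − e = 5 − 6 ≡ 10 (mod 11). Hence c = [6, 1, 3, 0, 10].
  Check: interpolating c through the α_i gives m(x) = 7 + 4·x (degree < 2) with m(α_i) = c_i for every i, so c is indeed a codeword.


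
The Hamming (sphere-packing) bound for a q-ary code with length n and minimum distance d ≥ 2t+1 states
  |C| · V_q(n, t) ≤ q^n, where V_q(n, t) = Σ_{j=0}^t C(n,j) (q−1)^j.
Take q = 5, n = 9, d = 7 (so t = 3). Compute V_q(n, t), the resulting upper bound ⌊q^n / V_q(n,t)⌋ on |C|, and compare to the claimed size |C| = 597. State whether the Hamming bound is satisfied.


V_q(n, t) = 5989, q^n = 1953125, Hamming bound = 326, |C| = 597 > bound (violated).

Step 1: Compute V_q(n, t) = Σ_{j=0}^3 C(n, j) (q−1)^j.
  j = 0: C(9,0)·(4)^0 = 1·1 = 1.
  j = 1: C(9,1)·(4)^1 = 9·4 = 36.
  j = 2: C(9,2)·(4)^2 = 36·16 = 576.
  j = 3: C(9,3)·(4)^3 = 84·64 = 5376.
  V_q(n, t) = 1 + 36 + 576 + 5376 = 5989.
Step 2: q^n = 5^9 = 1953125.
Step 3: Hamming bound ⌊q^n / V_q(n,t)⌋ = ⌊1953125/5989⌋ = 326.
Step 4: Compare |C| = 597 to 326: violated.
The claimed |C| lies above the Hamming bound, so no 5-ary code of length 9 with d ≥ 7 can have 597 codewords.


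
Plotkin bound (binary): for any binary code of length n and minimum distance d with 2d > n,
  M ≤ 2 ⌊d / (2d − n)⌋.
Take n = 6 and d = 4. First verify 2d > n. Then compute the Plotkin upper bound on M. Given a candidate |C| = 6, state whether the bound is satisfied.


Plotkin bound M ≤ 4; given |C| = 6 > bound (violated).

Check applicability: 2d = 8, n = 6.
2d − n = 2 > 0, so Plotkin applies.
Compute d/(2d−n) = 4/2 ≈ 2.0000.
⌊d/(2d−n)⌋ = 2.
Plotkin bound: M ≤ 2·2 = 4.
Given |C| = 6, check: VIOLATED.
This |C| is above the Plotkin bound, so no binary code with n = 6, d = 4 and 6 codewords exists.


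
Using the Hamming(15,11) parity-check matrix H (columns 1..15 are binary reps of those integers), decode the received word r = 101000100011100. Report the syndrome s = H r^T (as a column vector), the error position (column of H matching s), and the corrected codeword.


s = (1, 1, 1, 1)^T, error position = 15, corrected codeword c = 101000100011101

Compute s = H r^T mod 2 one row at a time:
  s_1 = 0 + 0 + 0 + 1 + 1 + 1 + 0 + 0 = 3 ≡ 1 (mod 2).
  s_2 = 0 + 0 + 0 + 1 + 1 + 1 + 0 + 0 = 3 ≡ 1 (mod 2).
  s_3 = 0 + 1 + 0 + 1 + 0 + 1 + 0 + 0 = 3 ≡ 1 (mod 2).
  s_4 = 1 + 1 + 0 + 1 + 0 + 1 + 1 + 0 = 5 ≡ 1 (mod 2).
s = (1, 1, 1, 1)^T — this equals column 15 of H (binary 1111), so error is at position 15.
Correct: flip bit 15 of r = 101000100011100 to get c = 101000100011101.


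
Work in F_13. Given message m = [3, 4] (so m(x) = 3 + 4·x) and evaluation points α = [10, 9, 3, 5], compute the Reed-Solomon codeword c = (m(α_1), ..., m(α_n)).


c = [4, 0, 2, 10]

Message polynomial: m(x) = 3 + 4·x (mod 13).
For each evaluation point α_i, compute m(α_i) mod 13:
  α_1 = 10: Horner steps 4 → 4, so m(10) = 4.
  α_2 = 9: Horner steps 4 → 0, so m(9) = 0.
  α_3 = 3: Horner steps 4 → 2, so m(3) = 2.
  α_4 = 5: Horner steps 4 → 10, so m(5) = 10.
Codeword c = [4, 0, 2, 10] ∈ F_13^4.


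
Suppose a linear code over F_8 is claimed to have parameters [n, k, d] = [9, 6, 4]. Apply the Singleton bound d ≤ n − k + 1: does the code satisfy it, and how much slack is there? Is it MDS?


Singleton RHS = n − k + 1 = 4, slack = 0, bound satisfied, MDS.

Singleton bound: d ≤ n − k + 1.
Here n = 9, k = 6, so n − k + 1 = 4.
Given d = 4, check d ≤ 4: YES.
Slack = (n − k + 1) − d = 0.
The code is MDS (slack = 0).
Description: the claimed parameters are [9, 6, 4]_8; such a code would be MDS (meets Singleton bound).


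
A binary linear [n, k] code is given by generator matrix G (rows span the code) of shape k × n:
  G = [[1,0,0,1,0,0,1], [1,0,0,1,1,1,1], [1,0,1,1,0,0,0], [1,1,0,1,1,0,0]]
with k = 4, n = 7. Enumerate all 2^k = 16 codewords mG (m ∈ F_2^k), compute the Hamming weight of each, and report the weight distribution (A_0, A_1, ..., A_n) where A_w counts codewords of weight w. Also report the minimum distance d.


Weight distribution: A_0 = 1, A_2 = 2, A_3 = 6, A_4 = 3, A_5 = 2, A_6 = 2. Minimum distance d = 2.

Enumerate all 2^4 = 16 messages m ∈ F_2^4.
For each, compute codeword c = mG in F_2^7, then tally its weight.
  m = 0000 → c = 0000000, weight = 0.
  m = 1000 → c = 1001001, weight = 3.
  m = 0100 → c = 1001111, weight = 5.
  m = 1100 → c = 0000110, weight = 2.
  m = 0010 → c = 1011000, weight = 3.
  m = 1010 → c = 0010001, weight = 2.
  m = 0110 → c = 0010111, weight = 4.
  m = 1110 → c = 1011110, weight = 5.
  m = 0001 → c = 1101100, weight = 4.
  m = 1001 → c = 0100101, weight = 3.
  m = 0101 → c = 0100011, weight = 3.
  m = 1101 → c = 1101010, weight = 4.
  m = 0011 → c = 0110100, weight = 3.
  m = 1011 → c = 1111101, weight = 6.
  m = 0111 → c = 1111011, weight = 6.
  m = 1111 → c = 0110010, weight = 3.
Tally weights:
  weight 0: 1 codewords.
  weight 2: 2 codewords.
  weight 3: 6 codewords.
  weight 4: 3 codewords.
  weight 5: 2 codewords.
  weight 6: 2 codewords.
Minimum distance d = smallest w > 0 with A_w > 0 = 2.
Sanity: Σ A_w = 16 = 2^4 = 16 ✓.


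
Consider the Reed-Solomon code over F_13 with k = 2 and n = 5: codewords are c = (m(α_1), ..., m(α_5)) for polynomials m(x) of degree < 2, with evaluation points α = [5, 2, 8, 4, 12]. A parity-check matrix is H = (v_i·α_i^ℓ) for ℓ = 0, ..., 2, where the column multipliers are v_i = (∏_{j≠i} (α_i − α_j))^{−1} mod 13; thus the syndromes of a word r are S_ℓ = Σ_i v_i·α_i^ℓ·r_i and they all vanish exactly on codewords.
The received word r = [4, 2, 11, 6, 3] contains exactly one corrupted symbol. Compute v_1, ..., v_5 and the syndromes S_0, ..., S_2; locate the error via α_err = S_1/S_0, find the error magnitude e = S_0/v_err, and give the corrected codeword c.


S = (2, 4, 8), error at position 2, error magnitude e = 5, c = [4, 10, 11, 6, 3].

Step 1: column multipliers v_i = (∏_{j≠i}(α_i − α_j))^{−1} mod 13.
  i = 1 (α = 5): (5−2)(5−8)(5−4)(5−12) = 3·(−3)·1·(−7) = 63 ≡ 11, so v_1 = 11^{−1} = 6 (mod 13).
  i = 2 (α = 2): (2−5)(2−8)(2−4)(2−12) = (−3)·(−6)·(−2)·(−10) = 360 ≡ 9, so v_2 = 9^{−1} = 3 (mod 13).
  i = 3 (α = 8): (8−5)(8−2)(8−4)(8−12) = 3·6·4·(−4) = −288 ≡ 11, so v_3 = 11^{−1} = 6 (mod 13).
  i = 4 (α = 4): (4−5)(4−2)(4−8)(4−12) = (−1)·2·(−4)·(−8) = −64 ≡ 1, so v_4 = 1^{−1} = 1 (mod 13).
  i = 5 (α = 12): (12−5)(12−2)(12−8)(12−4) = 7·10·4·8 = 2240 ≡ 4, so v_5 = 4^{−1} = 10 (mod 13).
  v = [6, 3, 6, 1, 10].
Step 2: syndromes of r = [4, 2, 11, 6, 3] (all sums mod 13).
  S_0 = Σ v_i r_i = 6·4 + 3·2 + 6·11 + 1·6 + 10·3 = 132 ≡ 2.
  S_1 = Σ v_i α_i r_i = 6·5·4 + 3·2·2 + 6·8·11 + 1·4·6 + 10·12·3 = 1044 ≡ 4.
  α_i^2 mod 13 = [12, 4, 12, 3, 1].
  S_2 = Σ v_i α_i^2 r_i = 6·12·4 + 3·4·2 + 6·12·11 + 1·3·6 + 10·1·3 = 1152 ≡ 8.
  S = (2, 4, 8) ≠ 0, so r is not a codeword (an error is present).
Step 3: locate the error. For a single error e at position i, S_ℓ = v_i·e·α_i^ℓ, so α_err = S_1/S_0.
  S_0^{−1} = 2^{−1} = 7 (mod 13), so α_err = 4·7 = 28 ≡ 2 = α_2. Error position i = 2.
  Consistency check: S_2/S_1 = 8·10 = 80 ≡ 2 = α_err ✓ (single-error assumption holds).
Step 4: error magnitude e = S_0/v_2 = S_0·∏_{j≠2}(α_2 − α_j) = 2·9 = 18 ≡ 5 (mod 13).
Step 5: correct position 2: c_2 = r_2 − e = 2 − 5 ≡ 10 (mod 13). Hence c = [4, 10, 11, 6, 3].
  Check: interpolating c through the α_i gives m(x) = 1 + 11·x (degree < 2) with m(α_i) = c_i for every i, so c is indeed a codeword.


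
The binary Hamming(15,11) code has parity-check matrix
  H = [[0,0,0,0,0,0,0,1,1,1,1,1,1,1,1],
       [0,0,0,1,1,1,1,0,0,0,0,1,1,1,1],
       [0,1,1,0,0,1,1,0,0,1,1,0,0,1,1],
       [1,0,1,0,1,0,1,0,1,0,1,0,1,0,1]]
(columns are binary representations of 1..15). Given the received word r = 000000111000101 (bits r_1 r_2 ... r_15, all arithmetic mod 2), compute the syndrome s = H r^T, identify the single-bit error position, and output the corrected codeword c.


s = (0, 1, 0, 0)^T, error position = 4, corrected codeword c = 000100111000101

Compute s = H r^T mod 2 one row at a time:
  s_1 = 1 + 1 + 0 + 0 + 0 + 1 + 0 + 1 = 4 ≡ 0 (mod 2).
  s_2 = 0 + 0 + 0 + 1 + 0 + 1 + 0 + 1 = 3 ≡ 1 (mod 2).
  s_3 = 0 + 0 + 0 + 1 + 0 + 0 + 0 + 1 = 2 ≡ 0 (mod 2).
  s_4 = 0 + 0 + 0 + 1 + 1 + 0 + 1 + 1 = 4 ≡ 0 (mod 2).
s = (0, 1, 0, 0)^T — this equals column 4 of H (binary 0100), so error is at position 4.
Correct: flip bit 4 of r = 000000111000101 to get c = 000100111000101.


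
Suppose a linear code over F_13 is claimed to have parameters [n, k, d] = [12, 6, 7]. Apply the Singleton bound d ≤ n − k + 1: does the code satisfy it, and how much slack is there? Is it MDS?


Singleton RHS = n − k + 1 = 7, slack = 0, bound satisfied, MDS.

Singleton bound: d ≤ n − k + 1.
Here n = 12, k = 6, so n − k + 1 = 7.
Given d = 7, check d ≤ 7: YES.
Slack = (n − k + 1) − d = 0.
The code is MDS (slack = 0).
Description: the claimed parameters are [12, 6, 7]_13; such a code would be MDS (meets Singleton bound).


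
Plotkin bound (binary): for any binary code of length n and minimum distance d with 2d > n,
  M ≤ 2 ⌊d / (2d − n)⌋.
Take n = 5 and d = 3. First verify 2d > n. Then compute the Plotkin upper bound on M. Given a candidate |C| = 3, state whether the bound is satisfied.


Plotkin bound M ≤ 6; given |C| = 3 ≤ bound (satisfied).

Check applicability: 2d = 6, n = 5.
2d − n = 1 > 0, so Plotkin applies.
Compute d/(2d−n) = 3/1 ≈ 3.0000.
⌊d/(2d−n)⌋ = 3.
Plotkin bound: M ≤ 2·3 = 6.
Given |C| = 3, check: satisfied.
This |C| is below the Plotkin bound.


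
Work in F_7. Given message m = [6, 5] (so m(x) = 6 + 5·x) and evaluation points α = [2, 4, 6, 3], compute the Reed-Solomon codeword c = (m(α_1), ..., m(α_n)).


c = [2, 5, 1, 0]

Message polynomial: m(x) = 6 + 5·x (mod 7).
For each evaluation point α_i, compute m(α_i) mod 7:
  α_1 = 2: Horner steps 5 → 2, so m(2) = 2.
  α_2 = 4: Horner steps 5 → 5, so m(4) = 5.
  α_3 = 6: Horner steps 5 → 1, so m(6) = 1.
  α_4 = 3: Horner steps 5 → 0, so m(3) = 0.
Codeword c = [2, 5, 1, 0] ∈ F_7^4.


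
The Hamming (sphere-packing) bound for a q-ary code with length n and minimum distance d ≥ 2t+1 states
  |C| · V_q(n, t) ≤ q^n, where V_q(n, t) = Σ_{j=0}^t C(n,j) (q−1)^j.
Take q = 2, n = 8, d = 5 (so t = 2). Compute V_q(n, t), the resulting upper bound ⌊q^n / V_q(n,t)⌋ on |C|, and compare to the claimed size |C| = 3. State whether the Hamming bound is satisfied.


V_q(n, t) = 37, q^n = 256, Hamming bound = 6, |C| = 3 ≤ bound (satisfied).

Step 1: Compute V_q(n, t) = Σ_{j=0}^2 C(n, j) (q−1)^j.
  j = 0: C(8,0)·(1)^0 = 1·1 = 1.
  j = 1: C(8,1)·(1)^1 = 8·1 = 8.
  j = 2: C(8,2)·(1)^2 = 28·1 = 28.
  V_q(n, t) = 1 + 8 + 28 = 37.
Step 2: q^n = 2^8 = 256.
Step 3: Hamming bound ⌊q^n / V_q(n,t)⌋ = ⌊256/37⌋ = 6.
Step 4: Compare |C| = 3 to 6: satisfied.
The claimed |C| lies below the Hamming bound.


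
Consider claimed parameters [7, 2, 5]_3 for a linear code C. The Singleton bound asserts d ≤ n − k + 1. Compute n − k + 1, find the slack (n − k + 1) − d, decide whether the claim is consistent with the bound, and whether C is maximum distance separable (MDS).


Singleton RHS = n − k + 1 = 6, slack = 1, bound satisfied, not MDS.

Singleton bound: d ≤ n − k + 1.
Here n = 7, k = 2, so n − k + 1 = 6.
Given d = 5, check d ≤ 6: YES.
Slack = (n − k + 1) − d = 1.
The code is NOT MDS (slack = 1 > 0).
Description: the claimed parameters are [7, 2, 5]_3; such a code would be non-MDS.


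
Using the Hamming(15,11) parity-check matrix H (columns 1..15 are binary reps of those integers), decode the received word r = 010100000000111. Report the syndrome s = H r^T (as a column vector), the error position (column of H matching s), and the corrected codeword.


s = (1, 0, 1, 0)^T, error position = 10, corrected codeword c = 010100000100111

Compute s = H r^T mod 2 one row at a time:
  s_1 = 0 + 0 + 0 + 0 + 0 + 1 + 1 + 1 = 3 ≡ 1 (mod 2).
  s_2 = 1 + 0 + 0 + 0 + 0 + 1 + 1 + 1 = 4 ≡ 0 (mod 2).
  s_3 = 1 + 0 + 0 + 0 + 0 + 0 + 1 + 1 = 3 ≡ 1 (mod 2).
  s_4 = 0 + 0 + 0 + 0 + 0 + 0 + 1 + 1 = 2 ≡ 0 (mod 2).
s = (1, 0, 1, 0)^T — this equals column 10 of H (binary 1010), so error is at position 10.
Correct: flip bit 10 of r = 010100000000111 to get c = 010100000100111.


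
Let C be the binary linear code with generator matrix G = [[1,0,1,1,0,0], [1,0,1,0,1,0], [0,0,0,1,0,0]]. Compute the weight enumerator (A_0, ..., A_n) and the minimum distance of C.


Weight distribution: A_0 = 1, A_1 = 2, A_2 = 2, A_3 = 2, A_4 = 1. Minimum distance d = 1.

Enumerate all 2^3 = 8 messages m ∈ F_2^3.
For each, compute codeword c = mG in F_2^6, then tally its weight.
  m = 000 → c = 000000, weight = 0.
  m = 100 → c = 101100, weight = 3.
  m = 010 → c = 101010, weight = 3.
  m = 110 → c = 000110, weight = 2.
  m = 001 → c = 000100, weight = 1.
  m = 101 → c = 101000, weight = 2.
  m = 011 → c = 101110, weight = 4.
  m = 111 → c = 000010, weight = 1.
Tally weights:
  weight 0: 1 codewords.
  weight 1: 2 codewords.
  weight 2: 2 codewords.
  weight 3: 2 codewords.
  weight 4: 1 codewords.
Minimum distance d = smallest w > 0 with A_w > 0 = 1.
Sanity: Σ A_w = 8 = 2^3 = 8 ✓.


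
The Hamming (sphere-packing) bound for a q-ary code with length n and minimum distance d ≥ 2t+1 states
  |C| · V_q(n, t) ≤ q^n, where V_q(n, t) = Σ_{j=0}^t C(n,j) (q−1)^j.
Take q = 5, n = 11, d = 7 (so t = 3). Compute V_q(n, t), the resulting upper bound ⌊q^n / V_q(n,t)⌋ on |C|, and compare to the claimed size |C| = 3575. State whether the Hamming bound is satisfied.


V_q(n, t) = 11485, q^n = 48828125, Hamming bound = 4251, |C| = 3575 ≤ bound (satisfied).

Step 1: Compute V_q(n, t) = Σ_{j=0}^3 C(n, j) (q−1)^j.
  j = 0: C(11,0)·(4)^0 = 1·1 = 1.
  j = 1: C(11,1)·(4)^1 = 11·4 = 44.
  j = 2: C(11,2)·(4)^2 = 55·16 = 880.
  j = 3: C(11,3)·(4)^3 = 165·64 = 10560.
  V_q(n, t) = 1 + 44 + 880 + 10560 = 11485.
Step 2: q^n = 5^11 = 48828125.
Step 3: Hamming bound ⌊q^n / V_q(n,t)⌋ = ⌊48828125/11485⌋ = 4251.
Step 4: Compare |C| = 3575 to 4251: satisfied.
The claimed |C| lies below the Hamming bound.


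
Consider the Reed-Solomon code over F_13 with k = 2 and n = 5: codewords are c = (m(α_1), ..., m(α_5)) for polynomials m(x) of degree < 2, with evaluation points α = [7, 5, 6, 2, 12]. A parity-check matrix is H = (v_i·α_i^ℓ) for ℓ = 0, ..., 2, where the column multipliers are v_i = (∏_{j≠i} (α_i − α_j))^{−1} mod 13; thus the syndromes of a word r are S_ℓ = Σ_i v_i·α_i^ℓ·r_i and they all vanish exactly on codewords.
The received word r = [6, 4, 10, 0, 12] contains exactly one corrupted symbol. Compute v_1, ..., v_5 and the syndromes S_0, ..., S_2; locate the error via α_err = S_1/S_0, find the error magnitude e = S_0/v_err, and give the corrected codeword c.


S = (12, 8, 1), error at position 2, error magnitude e = 3, c = [6, 1, 10, 0, 12].

Step 1: column multipliers v_i = (∏_{j≠i}(α_i − α_j))^{−1} mod 13.
  i = 1 (α = 7): (7−5)(7−6)(7−2)(7−12) = 2·1·5·(−5) = −50 ≡ 2, so v_1 = 2^{−1} = 7 (mod 13).
  i = 2 (α = 5): (5−7)(5−6)(5−2)(5−12) = (−2)·(−1)·3·(−7) = −42 ≡ 10, so v_2 = 10^{−1} = 4 (mod 13).
  i = 3 (α = 6): (6−7)(6−5)(6−2)(6−12) = (−1)·1·4·(−6) = 24 ≡ 11, so v_3 = 11^{−1} = 6 (mod 13).
  i = 4 (α = 2): (2−7)(2−5)(2−6)(2−12) = (−5)·(−3)·(−4)·(−10) = 600 ≡ 2, so v_4 = 2^{−1} = 7 (mod 13).
  i = 5 (α = 12): (12−7)(12−5)(12−6)(12−2) = 5·7·6·10 = 2100 ≡ 7, so v_5 = 7^{−1} = 2 (mod 13).
  v = [7, 4, 6, 7, 2].
Step 2: syndromes of r = [6, 4, 10, 0, 12] (all sums mod 13).
  S_0 = Σ v_i r_i = 7·6 + 4·4 + 6·10 + 7·0 + 2·12 = 142 ≡ 12.
  S_1 = Σ v_i α_i r_i = 7·7·6 + 4·5·4 + 6·6·10 + 7·2·0 + 2·12·12 = 1022 ≡ 8.
  α_i^2 mod 13 = [10, 12, 10, 4, 1].
  S_2 = Σ v_i α_i^2 r_i = 7·10·6 + 4·12·4 + 6·10·10 + 7·4·0 + 2·1·12 = 1236 ≡ 1.
  S = (12, 8, 1) ≠ 0, so r is not a codeword (an error is present).
Step 3: locate the error. For a single error e at position i, S_ℓ = v_i·e·α_i^ℓ, so α_err = S_1/S_0.
  S_0^{−1} = 12^{−1} = 12 (mod 13), so α_err = 8·12 = 96 ≡ 5 = α_2. Error position i = 2.
  Consistency check: S_2/S_1 = 1·5 = 5 ≡ 5 = α_err ✓ (single-error assumption holds).
Step 4: error magnitude e = S_0/v_2 = S_0·∏_{j≠2}(α_2 − α_j) = 12·10 = 120 ≡ 3 (mod 13).
Step 5: correct position 2: c_2 = r_2 − e = 4 − 3 ≡ 1 (mod 13). Hence c = [6, 1, 10, 0, 12].
  Check: interpolating c through the α_i gives m(x) = 8 + 9·x (degree < 2) with m(α_i) = c_i for every i, so c is indeed a codeword.


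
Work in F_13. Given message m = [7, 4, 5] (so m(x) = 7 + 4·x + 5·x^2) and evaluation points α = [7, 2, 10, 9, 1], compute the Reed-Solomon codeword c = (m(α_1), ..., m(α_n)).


c = [7, 9, 1, 6, 3]

Message polynomial: m(x) = 7 + 4·x + 5·x^2 (mod 13).
For each evaluation point α_i, compute m(α_i) mod 13:
  α_1 = 7: Horner steps 5 → 0 → 7, so m(7) = 7.
  α_2 = 2: Horner steps 5 → 1 → 9, so m(2) = 9.
  α_3 = 10: Horner steps 5 → 2 → 1, so m(10) = 1.
  α_4 = 9: Horner steps 5 → 10 → 6, so m(9) = 6.
  α_5 = 1: Horner steps 5 → 9 → 3, so m(1) = 3.
Codeword c = [7, 9, 1, 6, 3] ∈ F_13^5.


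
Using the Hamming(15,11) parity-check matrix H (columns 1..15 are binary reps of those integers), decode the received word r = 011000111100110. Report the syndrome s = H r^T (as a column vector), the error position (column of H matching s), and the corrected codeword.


s = (1, 1, 1, 0)^T, error position = 14, corrected codeword c = 011000111100100

Compute s = H r^T mod 2 one row at a time:
  s_1 = 1 + 1 + 1 + 0 + 0 + 1 + 1 + 0 = 5 ≡ 1 (mod 2).
  s_2 = 0 + 0 + 0 + 1 + 0 + 1 + 1 + 0 = 3 ≡ 1 (mod 2).
  s_3 = 1 + 1 + 0 + 1 + 1 + 0 + 1 + 0 = 5 ≡ 1 (mod 2).
  s_4 = 0 + 1 + 0 + 1 + 1 + 0 + 1 + 0 = 4 ≡ 0 (mod 2).
s = (1, 1, 1, 0)^T — this equals column 14 of H (binary 1110), so error is at position 14.
Correct: flip bit 14 of r = 011000111100110 to get c = 011000111100100.


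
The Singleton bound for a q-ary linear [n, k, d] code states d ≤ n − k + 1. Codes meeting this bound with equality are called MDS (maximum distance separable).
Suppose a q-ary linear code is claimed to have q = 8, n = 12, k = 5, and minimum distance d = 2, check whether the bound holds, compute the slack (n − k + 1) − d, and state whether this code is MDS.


Singleton RHS = n − k + 1 = 8, slack = 6, bound satisfied, not MDS.

Singleton bound: d ≤ n − k + 1.
Here n = 12, k = 5, so n − k + 1 = 8.
Given d = 2, check d ≤ 8: YES.
Slack = (n − k + 1) − d = 6.
The code is NOT MDS (slack = 6 > 0).
Description: the claimed parameters are [12, 5, 2]_8; such a code would be non-MDS.


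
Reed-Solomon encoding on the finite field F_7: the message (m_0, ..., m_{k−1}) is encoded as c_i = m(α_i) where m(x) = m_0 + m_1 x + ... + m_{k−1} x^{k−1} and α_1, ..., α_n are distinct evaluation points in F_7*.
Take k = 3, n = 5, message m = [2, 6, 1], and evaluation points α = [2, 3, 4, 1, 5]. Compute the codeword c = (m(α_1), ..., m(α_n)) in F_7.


c = [4, 1, 0, 2, 1]

Message polynomial: m(x) = 2 + 6·x + 1·x^2 (mod 7).
For each evaluation point α_i, compute m(α_i) mod 7:
  α_1 = 2: Horner steps 1 → 1 → 4, so m(2) = 4.
  α_2 = 3: Horner steps 1 → 2 → 1, so m(3) = 1.
  α_3 = 4: Horner steps 1 → 3 → 0, so m(4) = 0.
  α_4 = 1: Horner steps 1 → 0 → 2, so m(1) = 2.
  α_5 = 5: Horner steps 1 → 4 → 1, so m(5) = 1.
Codeword c = [4, 1, 0, 2, 1] ∈ F_7^5.


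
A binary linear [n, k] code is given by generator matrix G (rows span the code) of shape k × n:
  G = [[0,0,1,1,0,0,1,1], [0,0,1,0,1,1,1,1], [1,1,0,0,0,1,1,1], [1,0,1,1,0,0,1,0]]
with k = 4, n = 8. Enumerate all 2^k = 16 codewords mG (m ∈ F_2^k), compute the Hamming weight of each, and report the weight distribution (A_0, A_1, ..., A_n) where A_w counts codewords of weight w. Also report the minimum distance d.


Weight distribution: A_0 = 1, A_2 = 1, A_3 = 2, A_4 = 5, A_5 = 6, A_6 = 1. Minimum distance d = 2.

Enumerate all 2^4 = 16 messages m ∈ F_2^4.
For each, compute codeword c = mG in F_2^8, then tally its weight.
  m = 0000 → c = 00000000, weight = 0.
  m = 1000 → c = 00110011, weight = 4.
  m = 0100 → c = 00101111, weight = 5.
  m = 1100 → c = 00011100, weight = 3.
  m = 0010 → c = 11000111, weight = 5.
  m = 1010 → c = 11110100, weight = 5.
  m = 0110 → c = 11101000, weight = 4.
  m = 1110 → c = 11011011, weight = 6.
  m = 0001 → c = 10110010, weight = 4.
  m = 1001 → c = 10000001, weight = 2.
  m = 0101 → c = 10011101, weight = 5.
  m = 1101 → c = 10101110, weight = 5.
  m = 0011 → c = 01110101, weight = 5.
  m = 1011 → c = 01000110, weight = 3.
  m = 0111 → c = 01011010, weight = 4.
  m = 1111 → c = 01101001, weight = 4.
Tally weights:
  weight 0: 1 codewords.
  weight 2: 1 codewords.
  weight 3: 2 codewords.
  weight 4: 5 codewords.
  weight 5: 6 codewords.
  weight 6: 1 codewords.
Minimum distance d = smallest w > 0 with A_w > 0 = 2.
Sanity: Σ A_w = 16 = 2^4 = 16 ✓.


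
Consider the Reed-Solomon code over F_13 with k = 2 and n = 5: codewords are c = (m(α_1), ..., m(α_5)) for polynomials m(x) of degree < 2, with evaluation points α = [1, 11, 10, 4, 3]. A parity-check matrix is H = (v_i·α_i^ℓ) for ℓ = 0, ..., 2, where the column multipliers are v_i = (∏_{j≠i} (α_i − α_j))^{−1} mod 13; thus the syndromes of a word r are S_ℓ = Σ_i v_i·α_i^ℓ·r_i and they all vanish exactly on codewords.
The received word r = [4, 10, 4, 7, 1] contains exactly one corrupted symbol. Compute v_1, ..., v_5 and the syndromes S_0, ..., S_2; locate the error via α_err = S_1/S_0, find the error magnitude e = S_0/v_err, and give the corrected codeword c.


S = (4, 4, 4), error at position 1, error magnitude e = 2, c = [2, 10, 4, 7, 1].

Step 1: column multipliers v_i = (∏_{j≠i}(α_i − α_j))^{−1} mod 13.
  i = 1 (α = 1): (1−11)(1−10)(1−4)(1−3) = (−10)·(−9)·(−3)·(−2) = 540 ≡ 7, so v_1 = 7^{−1} = 2 (mod 13).
  i = 2 (α = 11): (11−1)(11−10)(11−4)(11−3) = 10·1·7·8 = 560 ≡ 1, so v_2 = 1^{−1} = 1 (mod 13).
  i = 3 (α = 10): (10−1)(10−11)(10−4)(10−3) = 9·(−1)·6·7 = −378 ≡ 12, so v_3 = 12^{−1} = 12 (mod 13).
  i = 4 (α = 4): (4−1)(4−11)(4−10)(4−3) = 3·(−7)·(−6)·1 = 126 ≡ 9, so v_4 = 9^{−1} = 3 (mod 13).
  i = 5 (α = 3): (3−1)(3−11)(3−10)(3−4) = 2·(−8)·(−7)·(−1) = −112 ≡ 5, so v_5 = 5^{−1} = 8 (mod 13).
  v = [2, 1, 12, 3, 8].
Step 2: syndromes of r = [4, 10, 4, 7, 1] (all sums mod 13).
  S_0 = Σ v_i r_i = 2·4 + 1·10 + 12·4 + 3·7 + 8·1 = 95 ≡ 4.
  S_1 = Σ v_i α_i r_i = 2·1·4 + 1·11·10 + 12·10·4 + 3·4·7 + 8·3·1 = 706 ≡ 4.
  α_i^2 mod 13 = [1, 4, 9, 3, 9].
  S_2 = Σ v_i α_i^2 r_i = 2·1·4 + 1·4·10 + 12·9·4 + 3·3·7 + 8·9·1 = 615 ≡ 4.
  S = (4, 4, 4) ≠ 0, so r is not a codeword (an error is present).
Step 3: locate the error. For a single error e at position i, S_ℓ = v_i·e·α_i^ℓ, so α_err = S_1/S_0.
  S_0^{−1} = 4^{−1} = 10 (mod 13), so α_err = 4·10 = 40 ≡ 1 = α_1. Error position i = 1.
  Consistency check: S_2/S_1 = 4·10 = 40 ≡ 1 = α_err ✓ (single-error assumption holds).
Step 4: error magnitude e = S_0/v_1 = S_0·∏_{j≠1}(α_1 − α_j) = 4·7 = 28 ≡ 2 (mod 13).
Step 5: correct position 1: c_1 = r_1 − e = 4 − 2 ≡ 2 (mod 13). Hence c = [2, 10, 4, 7, 1].
  Check: interpolating c through the α_i gives m(x) = 9 + 6·x (degree < 2) with m(α_i) = c_i for every i, so c is indeed a codeword.


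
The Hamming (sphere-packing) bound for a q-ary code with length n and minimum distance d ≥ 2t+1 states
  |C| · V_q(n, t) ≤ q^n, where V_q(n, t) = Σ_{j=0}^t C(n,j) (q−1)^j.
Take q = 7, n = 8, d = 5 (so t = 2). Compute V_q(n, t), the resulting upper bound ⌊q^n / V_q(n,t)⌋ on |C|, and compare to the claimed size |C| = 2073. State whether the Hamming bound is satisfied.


V_q(n, t) = 1057, q^n = 5764801, Hamming bound = 5453, |C| = 2073 ≤ bound (satisfied).

Step 1: Compute V_q(n, t) = Σ_{j=0}^2 C(n, j) (q−1)^j.
  j = 0: C(8,0)·(6)^0 = 1·1 = 1.
  j = 1: C(8,1)·(6)^1 = 8·6 = 48.
  j = 2: C(8,2)·(6)^2 = 28·36 = 1008.
  V_q(n, t) = 1 + 48 + 1008 = 1057.
Step 2: q^n = 7^8 = 5764801.
Step 3: Hamming bound ⌊q^n / V_q(n,t)⌋ = ⌊5764801/1057⌋ = 5453.
Step 4: Compare |C| = 2073 to 5453: satisfied.
The claimed |C| lies below the Hamming bound.


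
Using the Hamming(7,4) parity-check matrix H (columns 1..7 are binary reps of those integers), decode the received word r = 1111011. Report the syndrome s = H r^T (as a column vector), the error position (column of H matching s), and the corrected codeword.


s = (1, 0, 1)^T, error position = 5, corrected codeword c = 1111111

Compute s = H r^T mod 2 one row at a time:
  s_1 = 1 + 0 + 1 + 1 = 3 ≡ 1 (mod 2).
  s_2 = 1 + 1 + 1 + 1 = 4 ≡ 0 (mod 2).
  s_3 = 1 + 1 + 0 + 1 = 3 ≡ 1 (mod 2).
s = (1, 0, 1)^T — this equals column 5 of H (binary 101), so error is at position 5.
Correct: flip bit 5 of r = 1111011 to get c = 1111111.


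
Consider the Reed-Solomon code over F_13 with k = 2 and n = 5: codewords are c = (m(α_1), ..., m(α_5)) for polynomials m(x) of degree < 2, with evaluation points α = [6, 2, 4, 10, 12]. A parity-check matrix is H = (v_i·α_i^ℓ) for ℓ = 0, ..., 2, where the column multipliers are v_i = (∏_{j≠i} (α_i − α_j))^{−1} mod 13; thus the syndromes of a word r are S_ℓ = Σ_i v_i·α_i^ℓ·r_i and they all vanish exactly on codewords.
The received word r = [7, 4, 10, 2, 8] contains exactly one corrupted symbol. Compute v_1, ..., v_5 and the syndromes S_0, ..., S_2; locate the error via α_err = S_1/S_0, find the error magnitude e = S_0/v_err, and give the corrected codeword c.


S = (3, 5, 4), error at position 1, error magnitude e = 4, c = [3, 4, 10, 2, 8].

Step 1: column multipliers v_i = (∏_{j≠i}(α_i − α_j))^{−1} mod 13.
  i = 1 (α = 6): (6−2)(6−4)(6−10)(6−12) = 4·2·(−4)·(−6) = 192 ≡ 10, so v_1 = 10^{−1} = 4 (mod 13).
  i = 2 (α = 2): (2−6)(2−4)(2−10)(2−12) = (−4)·(−2)·(−8)·(−10) = 640 ≡ 3, so v_2 = 3^{−1} = 9 (mod 13).
  i = 3 (α = 4): (4−6)(4−2)(4−10)(4−12) = (−2)·2·(−6)·(−8) = −192 ≡ 3, so v_3 = 3^{−1} = 9 (mod 13).
  i = 4 (α = 10): (10−6)(10−2)(10−4)(10−12) = 4·8·6·(−2) = −384 ≡ 6, so v_4 = 6^{−1} = 11 (mod 13).
  i = 5 (α = 12): (12−6)(12−2)(12−4)(12−10) = 6·10·8·2 = 960 ≡ 11, so v_5 = 11^{−1} = 6 (mod 13).
  v = [4, 9, 9, 11, 6].
Step 2: syndromes of r = [7, 4, 10, 2, 8] (all sums mod 13).
  S_0 = Σ v_i r_i = 4·7 + 9·4 + 9·10 + 11·2 + 6·8 = 224 ≡ 3.
  S_1 = Σ v_i α_i r_i = 4·6·7 + 9·2·4 + 9·4·10 + 11·10·2 + 6·12·8 = 1396 ≡ 5.
  α_i^2 mod 13 = [10, 4, 3, 9, 1].
  S_2 = Σ v_i α_i^2 r_i = 4·10·7 + 9·4·4 + 9·3·10 + 11·9·2 + 6·1·8 = 940 ≡ 4.
  S = (3, 5, 4) ≠ 0, so r is not a codeword (an error is present).
Step 3: locate the error. For a single error e at position i, S_ℓ = v_i·e·α_i^ℓ, so α_err = S_1/S_0.
  S_0^{−1} = 3^{−1} = 9 (mod 13), so α_err = 5·9 = 45 ≡ 6 = α_1. Error position i = 1.
  Consistency check: S_2/S_1 = 4·8 = 32 ≡ 6 = α_err ✓ (single-error assumption holds).
Step 4: error magnitude e = S_0/v_1 = S_0·∏_{j≠1}(α_1 − α_j) = 3·10 = 30 ≡ 4 (mod 13).
Step 5: correct position 1: c_1 = r_1 − e = 7 − 4 ≡ 3 (mod 13). Hence c = [3, 4, 10, 2, 8].
  Check: interpolating c through the α_i gives m(x) = 11 + 3·x (degree < 2) with m(α_i) = c_i for every i, so c is indeed a codeword.


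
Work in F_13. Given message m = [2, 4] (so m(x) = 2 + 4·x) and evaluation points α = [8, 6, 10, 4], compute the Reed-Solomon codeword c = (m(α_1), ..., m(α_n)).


c = [8, 0, 3, 5]

Message polynomial: m(x) = 2 + 4·x (mod 13).
For each evaluation point α_i, compute m(α_i) mod 13:
  α_1 = 8: Horner steps 4 → 8, so m(8) = 8.
  α_2 = 6: Horner steps 4 → 0, so m(6) = 0.
  α_3 = 10: Horner steps 4 → 3, so m(10) = 3.
  α_4 = 4: Horner steps 4 → 5, so m(4) = 5.
Codeword c = [8, 0, 3, 5] ∈ F_13^4.


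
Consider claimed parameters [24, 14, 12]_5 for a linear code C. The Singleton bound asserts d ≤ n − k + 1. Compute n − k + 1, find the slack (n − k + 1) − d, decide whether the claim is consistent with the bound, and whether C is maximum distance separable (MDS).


Singleton RHS = n − k + 1 = 11, slack = -1, bound violated (no such code; not MDS).

Singleton bound: d ≤ n − k + 1.
Here n = 24, k = 14, so n − k + 1 = 11.
Given d = 12, check d ≤ 11: NO.
Slack = (n − k + 1) − d = -1.
The slack is negative: d = 12 exceeds n − k + 1 = 11 by 1, so the Singleton bound is violated and no linear [24, 14, 12]_5 code can exist. In particular it is not MDS (MDS requires d = n − k + 1 exactly).
Description: the claimed parameters are [24, 14, 12]_5; such a code would be impossible (violates the Singleton bound).


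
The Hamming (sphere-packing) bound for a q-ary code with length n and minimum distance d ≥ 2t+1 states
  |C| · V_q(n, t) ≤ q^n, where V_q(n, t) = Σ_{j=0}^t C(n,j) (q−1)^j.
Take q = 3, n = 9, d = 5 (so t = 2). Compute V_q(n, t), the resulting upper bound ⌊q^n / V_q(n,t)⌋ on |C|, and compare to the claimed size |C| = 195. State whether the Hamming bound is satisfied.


V_q(n, t) = 163, q^n = 19683, Hamming bound = 120, |C| = 195 > bound (violated).

Step 1: Compute V_q(n, t) = Σ_{j=0}^2 C(n, j) (q−1)^j.
  j = 0: C(9,0)·(2)^0 = 1·1 = 1.
  j = 1: C(9,1)·(2)^1 = 9·2 = 18.
  j = 2: C(9,2)·(2)^2 = 36·4 = 144.
  V_q(n, t) = 1 + 18 + 144 = 163.
Step 2: q^n = 3^9 = 19683.
Step 3: Hamming bound ⌊q^n / V_q(n,t)⌋ = ⌊19683/163⌋ = 120.
Step 4: Compare |C| = 195 to 120: violated.
The claimed |C| lies above the Hamming bound, so no 3-ary code of length 9 with d ≥ 5 can have 195 codewords.


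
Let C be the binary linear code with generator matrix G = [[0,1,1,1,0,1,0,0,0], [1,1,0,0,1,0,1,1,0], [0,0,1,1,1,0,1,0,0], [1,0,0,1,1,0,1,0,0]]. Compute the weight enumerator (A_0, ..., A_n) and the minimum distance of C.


Weight distribution: A_0 = 1, A_2 = 1, A_3 = 3, A_4 = 5, A_5 = 4, A_6 = 1, A_7 = 1. Minimum distance d = 2.

Enumerate all 2^4 = 16 messages m ∈ F_2^4.
For each, compute codeword c = mG in F_2^9, then tally its weight.
  m = 0000 → c = 000000000, weight = 0.
  m = 1000 → c = 011101000, weight = 4.
  m = 0100 → c = 110010110, weight = 5.
  m = 1100 → c = 101111110, weight = 7.
  m = 0010 → c = 001110100, weight = 4.
  m = 1010 → c = 010011100, weight = 4.
  m = 0110 → c = 111100010, weight = 5.
  m = 1110 → c = 100001010, weight = 3.
  m = 0001 → c = 100110100, weight = 4.
  m = 1001 → c = 111011100, weight = 6.
  m = 0101 → c = 010100010, weight = 3.
  m = 1101 → c = 001001010, weight = 3.
  m = 0011 → c = 101000000, weight = 2.
  m = 1011 → c = 110101000, weight = 4.
  m = 0111 → c = 011010110, weight = 5.
  m = 1111 → c = 000111110, weight = 5.
Tally weights:
  weight 0: 1 codewords.
  weight 2: 1 codewords.
  weight 3: 3 codewords.
  weight 4: 5 codewords.
  weight 5: 4 codewords.
  weight 6: 1 codewords.
  weight 7: 1 codewords.
Minimum distance d = smallest w > 0 with A_w > 0 = 2.
Sanity: Σ A_w = 16 = 2^4 = 16 ✓.


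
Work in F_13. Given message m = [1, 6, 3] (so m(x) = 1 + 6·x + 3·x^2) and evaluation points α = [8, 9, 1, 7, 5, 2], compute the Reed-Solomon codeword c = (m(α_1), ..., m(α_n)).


c = [7, 12, 10, 8, 2, 12]

Message polynomial: m(x) = 1 + 6·x + 3·x^2 (mod 13).
For each evaluation point α_i, compute m(α_i) mod 13:
  α_1 = 8: Horner steps 3 → 4 → 7, so m(8) = 7.
  α_2 = 9: Horner steps 3 → 7 → 12, so m(9) = 12.
  α_3 = 1: Horner steps 3 → 9 → 10, so m(1) = 10.
  α_4 = 7: Horner steps 3 → 1 → 8, so m(7) = 8.
  α_5 = 5: Horner steps 3 → 8 → 2, so m(5) = 2.
  α_6 = 2: Horner steps 3 → 12 → 12, so m(2) = 12.
Codeword c = [7, 12, 10, 8, 2, 12] ∈ F_13^6.
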